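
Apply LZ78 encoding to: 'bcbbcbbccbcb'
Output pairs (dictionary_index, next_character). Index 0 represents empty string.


LZ78 encoding steps:
Dictionary: {0: ''}
Step 1: w='' (idx 0), next='b' -> output (0, 'b'), add 'b' as idx 1
Step 2: w='' (idx 0), next='c' -> output (0, 'c'), add 'c' as idx 2
Step 3: w='b' (idx 1), next='b' -> output (1, 'b'), add 'bb' as idx 3
Step 4: w='c' (idx 2), next='b' -> output (2, 'b'), add 'cb' as idx 4
Step 5: w='b' (idx 1), next='c' -> output (1, 'c'), add 'bc' as idx 5
Step 6: w='cb' (idx 4), next='c' -> output (4, 'c'), add 'cbc' as idx 6
Step 7: w='b' (idx 1), end of input -> output (1, '')


Encoded: [(0, 'b'), (0, 'c'), (1, 'b'), (2, 'b'), (1, 'c'), (4, 'c'), (1, '')]


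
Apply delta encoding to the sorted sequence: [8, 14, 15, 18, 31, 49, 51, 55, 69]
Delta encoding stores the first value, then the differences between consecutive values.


First value: 8
Deltas:
  14 - 8 = 6
  15 - 14 = 1
  18 - 15 = 3
  31 - 18 = 13
  49 - 31 = 18
  51 - 49 = 2
  55 - 51 = 4
  69 - 55 = 14


Delta encoded: [8, 6, 1, 3, 13, 18, 2, 4, 14]


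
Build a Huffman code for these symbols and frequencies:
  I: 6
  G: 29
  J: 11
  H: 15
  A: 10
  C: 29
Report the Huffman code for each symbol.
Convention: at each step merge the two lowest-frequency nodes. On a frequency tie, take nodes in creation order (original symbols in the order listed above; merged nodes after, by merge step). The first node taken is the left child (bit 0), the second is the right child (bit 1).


Huffman tree construction:
Step 1: Merge I(6) + A(10) = 16
Step 2: Merge J(11) + H(15) = 26
Step 3: Merge (I+A)(16) + (J+H)(26) = 42
Step 4: Merge G(29) + C(29) = 58
Step 5: Merge ((I+A)+(J+H))(42) + (G+C)(58) = 100
Read each symbol's code off the tree from the root (left child = 0, right child = 1).

Codes:
  I: 000 (length 3)
  G: 10 (length 2)
  J: 010 (length 3)
  H: 011 (length 3)
  A: 001 (length 3)
  C: 11 (length 2)
Average code length: 242/100 = 2.4200 bits/symbol


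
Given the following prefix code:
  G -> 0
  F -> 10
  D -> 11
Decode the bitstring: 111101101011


Decoding step by step:
Bits 11 -> D
Bits 11 -> D
Bits 0 -> G
Bits 11 -> D
Bits 0 -> G
Bits 10 -> F
Bits 11 -> D


Decoded message: DDGDGFD


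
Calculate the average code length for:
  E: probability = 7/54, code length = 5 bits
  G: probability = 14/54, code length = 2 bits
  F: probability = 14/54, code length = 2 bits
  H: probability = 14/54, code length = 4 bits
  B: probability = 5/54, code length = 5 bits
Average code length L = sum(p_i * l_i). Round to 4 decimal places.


Weighted contributions p_i * l_i:
  E: (7/54) * 5 = 35/54
  G: (14/54) * 2 = 28/54
  F: (14/54) * 2 = 28/54
  H: (14/54) * 4 = 56/54
  B: (5/54) * 5 = 25/54
Sum = (35 + 28 + 28 + 56 + 25)/54 = 172/54

L = 172/54 = 3.1852 bits/symbol


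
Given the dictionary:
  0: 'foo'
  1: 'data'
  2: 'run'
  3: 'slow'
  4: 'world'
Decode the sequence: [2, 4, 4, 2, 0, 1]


Look up each index in the dictionary:
  2 -> 'run'
  4 -> 'world'
  4 -> 'world'
  2 -> 'run'
  0 -> 'foo'
  1 -> 'data'

Decoded: "run world world run foo data"


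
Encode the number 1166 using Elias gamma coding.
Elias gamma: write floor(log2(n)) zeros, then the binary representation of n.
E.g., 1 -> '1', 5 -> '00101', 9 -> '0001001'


num_bits = floor(log2(1166)) + 1 = 11
leading_zeros = num_bits - 1 = 10
binary(1166) = 10010001110

Elias gamma(1166) = '0000000000' + '10010001110' = 000000000010010001110 (21 bits)


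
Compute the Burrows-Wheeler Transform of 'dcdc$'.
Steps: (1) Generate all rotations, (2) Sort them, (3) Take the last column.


Rotations (sorted):
  0: $dcdc -> last char: c
  1: c$dcd -> last char: d
  2: cdc$d -> last char: d
  3: dc$dc -> last char: c
  4: dcdc$ -> last char: $


BWT = cddc$


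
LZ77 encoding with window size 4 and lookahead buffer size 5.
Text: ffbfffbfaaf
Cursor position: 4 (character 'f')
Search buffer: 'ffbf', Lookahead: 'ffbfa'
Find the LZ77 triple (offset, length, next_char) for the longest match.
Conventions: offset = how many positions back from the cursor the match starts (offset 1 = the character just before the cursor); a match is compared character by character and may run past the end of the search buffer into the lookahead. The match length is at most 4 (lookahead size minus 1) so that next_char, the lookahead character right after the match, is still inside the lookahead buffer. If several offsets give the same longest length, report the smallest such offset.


Try each offset into the search buffer:
  offset=1 (pos 3, char 'f'): match length 2
  offset=2 (pos 2, char 'b'): match length 0
  offset=3 (pos 1, char 'f'): match length 1
  offset=4 (pos 0, char 'f'): match length 4
Longest match has length 4 at offset 4.
next_char = character at position 4 + 4 = 8 -> 'a'

Best match: offset=4, length=4 (matching 'ffbf' starting at position 0)
LZ77 triple: (4, 4, 'a')


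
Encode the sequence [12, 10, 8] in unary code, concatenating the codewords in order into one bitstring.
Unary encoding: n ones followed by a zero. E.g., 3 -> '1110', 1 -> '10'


Encode each number as n ones followed by a terminating 0:
  12 -> 1111111111110 (13 bits)
  10 -> 11111111110 (11 bits)
  8 -> 111111110 (9 bits)
Total length = 13 + 11 + 9 = 33 bits.

Unary([12, 10, 8]) = 111111111111011111111110111111110 (33 bits)


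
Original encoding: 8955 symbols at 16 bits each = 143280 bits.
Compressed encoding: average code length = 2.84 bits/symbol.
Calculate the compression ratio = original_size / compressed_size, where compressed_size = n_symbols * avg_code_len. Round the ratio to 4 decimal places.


original_size = n_symbols * orig_bits = 8955 * 16 = 143280 bits
compressed_size = n_symbols * avg_code_len = 8955 * 2.84 = 25432.2 bits
ratio = original_size / compressed_size = 143280 / 25432.2 = 5.6338

Compression ratio = 5.6338


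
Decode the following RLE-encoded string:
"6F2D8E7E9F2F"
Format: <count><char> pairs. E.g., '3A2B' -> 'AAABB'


Expanding each <count><char> pair:
  6F -> 'FFFFFF'
  2D -> 'DD'
  8E -> 'EEEEEEEE'
  7E -> 'EEEEEEE'
  9F -> 'FFFFFFFFF'
  2F -> 'FF'

Decoded = FFFFFFDDEEEEEEEEEEEEEEEFFFFFFFFFFF


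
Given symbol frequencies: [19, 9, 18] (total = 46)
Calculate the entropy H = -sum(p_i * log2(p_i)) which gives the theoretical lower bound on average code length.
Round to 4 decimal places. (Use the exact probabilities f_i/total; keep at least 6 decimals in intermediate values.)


Per-symbol terms -p_i * log2(p_i) with p_i = f_i/46:
  p = 19/46 = 0.413043: log2(p) = -1.275634, -p*log2(p) = 0.526892
  p = 9/46 = 0.195652: log2(p) = -2.353637, -p*log2(p) = 0.460494
  p = 18/46 = 0.391304: log2(p) = -1.353637, -p*log2(p) = 0.529684
H = 0.526892 + 0.460494 + 0.529684 = 1.517070

H = 1.5171 bits/symbol


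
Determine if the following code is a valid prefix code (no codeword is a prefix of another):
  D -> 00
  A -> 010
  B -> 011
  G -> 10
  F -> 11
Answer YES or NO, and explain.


Checking each pair (does one codeword prefix another?):
  D='00' vs A='010': no prefix
  D='00' vs B='011': no prefix
  D='00' vs G='10': no prefix
  D='00' vs F='11': no prefix
  A='010' vs D='00': no prefix
  A='010' vs B='011': no prefix
  A='010' vs G='10': no prefix
  A='010' vs F='11': no prefix
  B='011' vs D='00': no prefix
  B='011' vs A='010': no prefix
  B='011' vs G='10': no prefix
  B='011' vs F='11': no prefix
  G='10' vs D='00': no prefix
  G='10' vs A='010': no prefix
  G='10' vs B='011': no prefix
  G='10' vs F='11': no prefix
  F='11' vs D='00': no prefix
  F='11' vs A='010': no prefix
  F='11' vs B='011': no prefix
  F='11' vs G='10': no prefix
No violation found over all pairs.

YES -- this is a valid prefix code. No codeword is a prefix of any other codeword.


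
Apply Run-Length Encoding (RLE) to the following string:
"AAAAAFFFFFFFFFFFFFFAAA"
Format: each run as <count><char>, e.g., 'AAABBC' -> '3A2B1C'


Scanning runs left to right:
  i=0: run of 'A' x 5 -> '5A'
  i=5: run of 'F' x 14 -> '14F'
  i=19: run of 'A' x 3 -> '3A'

RLE = 5A14F3A


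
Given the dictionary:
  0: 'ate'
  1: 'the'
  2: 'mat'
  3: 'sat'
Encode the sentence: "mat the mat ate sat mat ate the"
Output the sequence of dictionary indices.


Look up each word in the dictionary:
  'mat' -> 2
  'the' -> 1
  'mat' -> 2
  'ate' -> 0
  'sat' -> 3
  'mat' -> 2
  'ate' -> 0
  'the' -> 1

Encoded: [2, 1, 2, 0, 3, 2, 0, 1]


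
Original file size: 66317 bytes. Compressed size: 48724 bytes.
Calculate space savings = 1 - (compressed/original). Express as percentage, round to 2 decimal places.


ratio = compressed/original = 48724/66317 = 0.734714
savings = 1 - ratio = 1 - 0.734714 = 0.265286
as a percentage: 0.265286 * 100 = 26.53%

Space savings = 1 - 48724/66317 = 26.53%


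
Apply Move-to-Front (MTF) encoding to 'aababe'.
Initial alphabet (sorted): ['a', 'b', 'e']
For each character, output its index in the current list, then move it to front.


MTF encoding:
'a': index 0 in ['a', 'b', 'e'] -> ['a', 'b', 'e']
'a': index 0 in ['a', 'b', 'e'] -> ['a', 'b', 'e']
'b': index 1 in ['a', 'b', 'e'] -> ['b', 'a', 'e']
'a': index 1 in ['b', 'a', 'e'] -> ['a', 'b', 'e']
'b': index 1 in ['a', 'b', 'e'] -> ['b', 'a', 'e']
'e': index 2 in ['b', 'a', 'e'] -> ['e', 'b', 'a']


Output: [0, 0, 1, 1, 1, 2]


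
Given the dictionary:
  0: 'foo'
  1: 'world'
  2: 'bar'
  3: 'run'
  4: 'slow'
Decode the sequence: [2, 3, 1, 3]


Look up each index in the dictionary:
  2 -> 'bar'
  3 -> 'run'
  1 -> 'world'
  3 -> 'run'

Decoded: "bar run world run"


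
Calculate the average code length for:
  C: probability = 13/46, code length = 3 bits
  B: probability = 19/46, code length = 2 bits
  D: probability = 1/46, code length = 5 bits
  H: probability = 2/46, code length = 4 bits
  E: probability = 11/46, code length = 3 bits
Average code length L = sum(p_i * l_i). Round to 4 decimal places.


Weighted contributions p_i * l_i:
  C: (13/46) * 3 = 39/46
  B: (19/46) * 2 = 38/46
  D: (1/46) * 5 = 5/46
  H: (2/46) * 4 = 8/46
  E: (11/46) * 3 = 33/46
Sum = (39 + 38 + 5 + 8 + 33)/46 = 123/46

L = 123/46 = 2.6739 bits/symbol


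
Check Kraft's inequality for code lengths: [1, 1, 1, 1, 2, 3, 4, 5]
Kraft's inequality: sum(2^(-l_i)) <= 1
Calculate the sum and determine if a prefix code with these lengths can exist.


Sum = 2^(-1) + 2^(-1) + 2^(-1) + 2^(-1) + 2^(-2) + 2^(-3) + 2^(-4) + 2^(-5)
    = 0.5 + 0.5 + 0.5 + 0.5 + 0.25 + 0.125 + 0.0625 + 0.03125
    = 79/32 = 2.46875
Since 2.46875 > 1, Kraft's inequality is NOT satisfied.
A prefix code with these lengths CANNOT exist.

Kraft sum = 2.46875. Not satisfied.


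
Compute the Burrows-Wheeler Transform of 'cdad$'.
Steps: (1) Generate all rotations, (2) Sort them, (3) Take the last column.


Rotations (sorted):
  0: $cdad -> last char: d
  1: ad$cd -> last char: d
  2: cdad$ -> last char: $
  3: d$cda -> last char: a
  4: dad$c -> last char: c


BWT = dd$ac


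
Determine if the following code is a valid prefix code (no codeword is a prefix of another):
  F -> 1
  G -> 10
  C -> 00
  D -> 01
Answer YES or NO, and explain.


Checking each pair (does one codeword prefix another?):
  F='1' vs G='10': prefix -- VIOLATION

NO -- this is NOT a valid prefix code. F (1) is a prefix of G (10).


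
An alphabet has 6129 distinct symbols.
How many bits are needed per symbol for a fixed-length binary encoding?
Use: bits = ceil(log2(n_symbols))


log2(6129) = 12.5814
Bracket: 2^12 = 4096 < 6129 <= 2^13 = 8192
So ceil(log2(6129)) = 13

bits = ceil(log2(6129)) = ceil(12.5814) = 13 bits


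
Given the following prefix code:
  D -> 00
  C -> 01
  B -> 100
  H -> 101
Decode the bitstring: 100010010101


Decoding step by step:
Bits 100 -> B
Bits 01 -> C
Bits 00 -> D
Bits 101 -> H
Bits 01 -> C


Decoded message: BCDHC


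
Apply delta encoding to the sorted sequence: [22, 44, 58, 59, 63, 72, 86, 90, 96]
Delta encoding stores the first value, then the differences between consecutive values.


First value: 22
Deltas:
  44 - 22 = 22
  58 - 44 = 14
  59 - 58 = 1
  63 - 59 = 4
  72 - 63 = 9
  86 - 72 = 14
  90 - 86 = 4
  96 - 90 = 6


Delta encoded: [22, 22, 14, 1, 4, 9, 14, 4, 6]


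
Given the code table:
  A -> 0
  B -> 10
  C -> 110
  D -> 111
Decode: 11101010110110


Decoding:
111 -> D
0 -> A
10 -> B
10 -> B
110 -> C
110 -> C


Result: DABBCC


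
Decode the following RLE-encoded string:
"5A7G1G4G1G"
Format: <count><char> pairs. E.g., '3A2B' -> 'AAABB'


Expanding each <count><char> pair:
  5A -> 'AAAAA'
  7G -> 'GGGGGGG'
  1G -> 'G'
  4G -> 'GGGG'
  1G -> 'G'

Decoded = AAAAAGGGGGGGGGGGGG


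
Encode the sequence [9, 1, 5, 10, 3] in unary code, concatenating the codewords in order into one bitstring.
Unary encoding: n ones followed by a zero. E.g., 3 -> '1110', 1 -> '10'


Encode each number as n ones followed by a terminating 0:
  9 -> 1111111110 (10 bits)
  1 -> 10 (2 bits)
  5 -> 111110 (6 bits)
  10 -> 11111111110 (11 bits)
  3 -> 1110 (4 bits)
Total length = 10 + 2 + 6 + 11 + 4 = 33 bits.

Unary([9, 1, 5, 10, 3]) = 111111111010111110111111111101110 (33 bits)


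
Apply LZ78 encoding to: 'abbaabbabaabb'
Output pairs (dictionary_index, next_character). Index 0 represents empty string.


LZ78 encoding steps:
Dictionary: {0: ''}
Step 1: w='' (idx 0), next='a' -> output (0, 'a'), add 'a' as idx 1
Step 2: w='' (idx 0), next='b' -> output (0, 'b'), add 'b' as idx 2
Step 3: w='b' (idx 2), next='a' -> output (2, 'a'), add 'ba' as idx 3
Step 4: w='a' (idx 1), next='b' -> output (1, 'b'), add 'ab' as idx 4
Step 5: w='ba' (idx 3), next='b' -> output (3, 'b'), add 'bab' as idx 5
Step 6: w='a' (idx 1), next='a' -> output (1, 'a'), add 'aa' as idx 6
Step 7: w='b' (idx 2), next='b' -> output (2, 'b'), add 'bb' as idx 7


Encoded: [(0, 'a'), (0, 'b'), (2, 'a'), (1, 'b'), (3, 'b'), (1, 'a'), (2, 'b')]


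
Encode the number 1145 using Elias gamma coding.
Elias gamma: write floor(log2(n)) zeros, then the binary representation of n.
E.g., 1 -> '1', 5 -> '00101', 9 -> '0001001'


num_bits = floor(log2(1145)) + 1 = 11
leading_zeros = num_bits - 1 = 10
binary(1145) = 10001111001

Elias gamma(1145) = '0000000000' + '10001111001' = 000000000010001111001 (21 bits)


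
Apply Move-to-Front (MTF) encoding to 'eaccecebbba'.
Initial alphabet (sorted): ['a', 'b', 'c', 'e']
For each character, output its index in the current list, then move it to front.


MTF encoding:
'e': index 3 in ['a', 'b', 'c', 'e'] -> ['e', 'a', 'b', 'c']
'a': index 1 in ['e', 'a', 'b', 'c'] -> ['a', 'e', 'b', 'c']
'c': index 3 in ['a', 'e', 'b', 'c'] -> ['c', 'a', 'e', 'b']
'c': index 0 in ['c', 'a', 'e', 'b'] -> ['c', 'a', 'e', 'b']
'e': index 2 in ['c', 'a', 'e', 'b'] -> ['e', 'c', 'a', 'b']
'c': index 1 in ['e', 'c', 'a', 'b'] -> ['c', 'e', 'a', 'b']
'e': index 1 in ['c', 'e', 'a', 'b'] -> ['e', 'c', 'a', 'b']
'b': index 3 in ['e', 'c', 'a', 'b'] -> ['b', 'e', 'c', 'a']
'b': index 0 in ['b', 'e', 'c', 'a'] -> ['b', 'e', 'c', 'a']
'b': index 0 in ['b', 'e', 'c', 'a'] -> ['b', 'e', 'c', 'a']
'a': index 3 in ['b', 'e', 'c', 'a'] -> ['a', 'b', 'e', 'c']


Output: [3, 1, 3, 0, 2, 1, 1, 3, 0, 0, 3]


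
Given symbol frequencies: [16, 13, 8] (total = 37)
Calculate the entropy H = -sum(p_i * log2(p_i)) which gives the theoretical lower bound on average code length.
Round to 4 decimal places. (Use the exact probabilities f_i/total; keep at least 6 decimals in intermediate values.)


Per-symbol terms -p_i * log2(p_i) with p_i = f_i/37:
  p = 16/37 = 0.432432: log2(p) = -1.209453, -p*log2(p) = 0.523007
  p = 13/37 = 0.351351: log2(p) = -1.509014, -p*log2(p) = 0.530194
  p = 8/37 = 0.216216: log2(p) = -2.209453, -p*log2(p) = 0.477720
H = 0.523007 + 0.530194 + 0.477720 = 1.530921

H = 1.5309 bits/symbol


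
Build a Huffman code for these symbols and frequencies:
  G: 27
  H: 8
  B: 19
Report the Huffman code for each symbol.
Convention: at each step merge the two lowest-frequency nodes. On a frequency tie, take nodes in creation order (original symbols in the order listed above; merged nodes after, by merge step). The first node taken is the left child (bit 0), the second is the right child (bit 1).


Huffman tree construction:
Step 1: Merge H(8) + B(19) = 27
Step 2: Merge G(27) + (H+B)(27) = 54
Read each symbol's code off the tree from the root (left child = 0, right child = 1).

Codes:
  G: 0 (length 1)
  H: 10 (length 2)
  B: 11 (length 2)
Average code length: 81/54 = 1.5000 bits/symbol


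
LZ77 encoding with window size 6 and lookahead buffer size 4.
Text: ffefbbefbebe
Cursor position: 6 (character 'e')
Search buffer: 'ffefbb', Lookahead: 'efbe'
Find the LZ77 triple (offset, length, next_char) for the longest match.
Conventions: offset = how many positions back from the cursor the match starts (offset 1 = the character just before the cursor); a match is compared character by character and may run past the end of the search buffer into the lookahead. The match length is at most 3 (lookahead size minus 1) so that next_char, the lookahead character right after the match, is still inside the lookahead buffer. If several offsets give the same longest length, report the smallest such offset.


Try each offset into the search buffer:
  offset=1 (pos 5, char 'b'): match length 0
  offset=2 (pos 4, char 'b'): match length 0
  offset=3 (pos 3, char 'f'): match length 0
  offset=4 (pos 2, char 'e'): match length 3
  offset=5 (pos 1, char 'f'): match length 0
  offset=6 (pos 0, char 'f'): match length 0
Longest match has length 3 at offset 4.
next_char = character at position 6 + 3 = 9 -> 'e'

Best match: offset=4, length=3 (matching 'efb' starting at position 2)
LZ77 triple: (4, 3, 'e')


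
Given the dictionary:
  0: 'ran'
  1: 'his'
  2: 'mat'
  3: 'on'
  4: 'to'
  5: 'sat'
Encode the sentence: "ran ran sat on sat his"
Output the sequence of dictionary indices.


Look up each word in the dictionary:
  'ran' -> 0
  'ran' -> 0
  'sat' -> 5
  'on' -> 3
  'sat' -> 5
  'his' -> 1

Encoded: [0, 0, 5, 3, 5, 1]


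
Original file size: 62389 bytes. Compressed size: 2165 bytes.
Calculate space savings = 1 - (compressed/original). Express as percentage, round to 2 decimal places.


ratio = compressed/original = 2165/62389 = 0.034702
savings = 1 - ratio = 1 - 0.034702 = 0.965298
as a percentage: 0.965298 * 100 = 96.53%

Space savings = 1 - 2165/62389 = 96.53%


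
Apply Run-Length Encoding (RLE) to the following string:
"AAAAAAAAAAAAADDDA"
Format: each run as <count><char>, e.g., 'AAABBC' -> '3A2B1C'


Scanning runs left to right:
  i=0: run of 'A' x 13 -> '13A'
  i=13: run of 'D' x 3 -> '3D'
  i=16: run of 'A' x 1 -> '1A'

RLE = 13A3D1A


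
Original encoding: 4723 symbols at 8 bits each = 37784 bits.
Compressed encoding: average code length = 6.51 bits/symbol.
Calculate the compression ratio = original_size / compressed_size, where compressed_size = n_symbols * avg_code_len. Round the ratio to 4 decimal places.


original_size = n_symbols * orig_bits = 4723 * 8 = 37784 bits
compressed_size = n_symbols * avg_code_len = 4723 * 6.51 = 30746.73 bits
ratio = original_size / compressed_size = 37784 / 30746.73 = 1.2289

Compression ratio = 1.2289


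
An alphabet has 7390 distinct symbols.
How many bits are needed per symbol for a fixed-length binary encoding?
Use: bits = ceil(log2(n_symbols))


log2(7390) = 12.8514
Bracket: 2^12 = 4096 < 7390 <= 2^13 = 8192
So ceil(log2(7390)) = 13

bits = ceil(log2(7390)) = ceil(12.8514) = 13 bits


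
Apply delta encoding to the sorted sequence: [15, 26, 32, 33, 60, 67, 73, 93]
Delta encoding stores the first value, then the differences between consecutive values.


First value: 15
Deltas:
  26 - 15 = 11
  32 - 26 = 6
  33 - 32 = 1
  60 - 33 = 27
  67 - 60 = 7
  73 - 67 = 6
  93 - 73 = 20


Delta encoded: [15, 11, 6, 1, 27, 7, 6, 20]


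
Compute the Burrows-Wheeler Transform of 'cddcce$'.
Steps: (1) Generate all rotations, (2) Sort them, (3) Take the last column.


Rotations (sorted):
  0: $cddcce -> last char: e
  1: cce$cdd -> last char: d
  2: cddcce$ -> last char: $
  3: ce$cddc -> last char: c
  4: dcce$cd -> last char: d
  5: ddcce$c -> last char: c
  6: e$cddcc -> last char: c


BWT = ed$cdcc


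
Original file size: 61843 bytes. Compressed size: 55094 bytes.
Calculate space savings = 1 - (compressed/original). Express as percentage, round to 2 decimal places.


ratio = compressed/original = 55094/61843 = 0.890869
savings = 1 - ratio = 1 - 0.890869 = 0.109131
as a percentage: 0.109131 * 100 = 10.91%

Space savings = 1 - 55094/61843 = 10.91%


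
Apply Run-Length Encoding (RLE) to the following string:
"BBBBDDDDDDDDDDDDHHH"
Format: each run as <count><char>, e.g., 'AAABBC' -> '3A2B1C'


Scanning runs left to right:
  i=0: run of 'B' x 4 -> '4B'
  i=4: run of 'D' x 12 -> '12D'
  i=16: run of 'H' x 3 -> '3H'

RLE = 4B12D3H


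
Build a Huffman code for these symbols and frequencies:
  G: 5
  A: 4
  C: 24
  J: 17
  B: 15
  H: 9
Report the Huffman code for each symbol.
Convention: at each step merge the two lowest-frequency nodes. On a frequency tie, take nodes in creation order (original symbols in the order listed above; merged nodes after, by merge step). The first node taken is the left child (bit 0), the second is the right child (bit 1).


Huffman tree construction:
Step 1: Merge A(4) + G(5) = 9
Step 2: Merge H(9) + (A+G)(9) = 18
Step 3: Merge B(15) + J(17) = 32
Step 4: Merge (H+(A+G))(18) + C(24) = 42
Step 5: Merge (B+J)(32) + ((H+(A+G))+C)(42) = 74
Read each symbol's code off the tree from the root (left child = 0, right child = 1).

Codes:
  G: 1011 (length 4)
  A: 1010 (length 4)
  C: 11 (length 2)
  J: 01 (length 2)
  B: 00 (length 2)
  H: 100 (length 3)
Average code length: 175/74 = 2.3649 bits/symbol


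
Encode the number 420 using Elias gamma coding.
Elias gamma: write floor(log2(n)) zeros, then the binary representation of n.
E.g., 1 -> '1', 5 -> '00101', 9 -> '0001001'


num_bits = floor(log2(420)) + 1 = 9
leading_zeros = num_bits - 1 = 8
binary(420) = 110100100

Elias gamma(420) = '00000000' + '110100100' = 00000000110100100 (17 bits)


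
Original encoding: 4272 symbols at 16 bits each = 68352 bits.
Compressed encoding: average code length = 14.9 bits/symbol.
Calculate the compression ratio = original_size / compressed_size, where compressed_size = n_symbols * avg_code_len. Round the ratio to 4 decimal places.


original_size = n_symbols * orig_bits = 4272 * 16 = 68352 bits
compressed_size = n_symbols * avg_code_len = 4272 * 14.9 = 63652.8 bits
ratio = original_size / compressed_size = 68352 / 63652.8 = 1.0738

Compression ratio = 1.0738


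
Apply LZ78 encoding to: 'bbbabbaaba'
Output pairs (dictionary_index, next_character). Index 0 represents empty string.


LZ78 encoding steps:
Dictionary: {0: ''}
Step 1: w='' (idx 0), next='b' -> output (0, 'b'), add 'b' as idx 1
Step 2: w='b' (idx 1), next='b' -> output (1, 'b'), add 'bb' as idx 2
Step 3: w='' (idx 0), next='a' -> output (0, 'a'), add 'a' as idx 3
Step 4: w='bb' (idx 2), next='a' -> output (2, 'a'), add 'bba' as idx 4
Step 5: w='a' (idx 3), next='b' -> output (3, 'b'), add 'ab' as idx 5
Step 6: w='a' (idx 3), end of input -> output (3, '')


Encoded: [(0, 'b'), (1, 'b'), (0, 'a'), (2, 'a'), (3, 'b'), (3, '')]


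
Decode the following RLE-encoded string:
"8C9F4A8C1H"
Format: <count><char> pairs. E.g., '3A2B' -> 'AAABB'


Expanding each <count><char> pair:
  8C -> 'CCCCCCCC'
  9F -> 'FFFFFFFFF'
  4A -> 'AAAA'
  8C -> 'CCCCCCCC'
  1H -> 'H'

Decoded = CCCCCCCCFFFFFFFFFAAAACCCCCCCCH


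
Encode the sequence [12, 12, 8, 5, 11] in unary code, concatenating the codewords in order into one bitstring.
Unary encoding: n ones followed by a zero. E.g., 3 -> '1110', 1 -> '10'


Encode each number as n ones followed by a terminating 0:
  12 -> 1111111111110 (13 bits)
  12 -> 1111111111110 (13 bits)
  8 -> 111111110 (9 bits)
  5 -> 111110 (6 bits)
  11 -> 111111111110 (12 bits)
Total length = 13 + 13 + 9 + 6 + 12 = 53 bits.

Unary([12, 12, 8, 5, 11]) = 11111111111101111111111110111111110111110111111111110 (53 bits)


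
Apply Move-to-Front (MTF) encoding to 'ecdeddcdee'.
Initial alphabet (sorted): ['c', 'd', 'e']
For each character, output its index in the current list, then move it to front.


MTF encoding:
'e': index 2 in ['c', 'd', 'e'] -> ['e', 'c', 'd']
'c': index 1 in ['e', 'c', 'd'] -> ['c', 'e', 'd']
'd': index 2 in ['c', 'e', 'd'] -> ['d', 'c', 'e']
'e': index 2 in ['d', 'c', 'e'] -> ['e', 'd', 'c']
'd': index 1 in ['e', 'd', 'c'] -> ['d', 'e', 'c']
'd': index 0 in ['d', 'e', 'c'] -> ['d', 'e', 'c']
'c': index 2 in ['d', 'e', 'c'] -> ['c', 'd', 'e']
'd': index 1 in ['c', 'd', 'e'] -> ['d', 'c', 'e']
'e': index 2 in ['d', 'c', 'e'] -> ['e', 'd', 'c']
'e': index 0 in ['e', 'd', 'c'] -> ['e', 'd', 'c']


Output: [2, 1, 2, 2, 1, 0, 2, 1, 2, 0]


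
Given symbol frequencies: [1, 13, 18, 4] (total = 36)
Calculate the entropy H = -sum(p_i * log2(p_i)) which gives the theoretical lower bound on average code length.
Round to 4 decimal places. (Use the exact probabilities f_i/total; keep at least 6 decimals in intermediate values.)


Per-symbol terms -p_i * log2(p_i) with p_i = f_i/36:
  p = 1/36 = 0.027778: log2(p) = -5.169925, -p*log2(p) = 0.143609
  p = 13/36 = 0.361111: log2(p) = -1.469485, -p*log2(p) = 0.530647
  p = 18/36 = 0.500000: log2(p) = -1.000000, -p*log2(p) = 0.500000
  p = 4/36 = 0.111111: log2(p) = -3.169925, -p*log2(p) = 0.352214
H = 0.143609 + 0.530647 + 0.500000 + 0.352214 = 1.526470

H = 1.5265 bits/symbol


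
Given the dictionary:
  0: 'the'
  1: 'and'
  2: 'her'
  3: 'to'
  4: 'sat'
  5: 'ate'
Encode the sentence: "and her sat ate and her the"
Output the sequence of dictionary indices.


Look up each word in the dictionary:
  'and' -> 1
  'her' -> 2
  'sat' -> 4
  'ate' -> 5
  'and' -> 1
  'her' -> 2
  'the' -> 0

Encoded: [1, 2, 4, 5, 1, 2, 0]


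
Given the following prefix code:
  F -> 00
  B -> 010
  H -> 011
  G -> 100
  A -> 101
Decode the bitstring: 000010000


Decoding step by step:
Bits 00 -> F
Bits 00 -> F
Bits 100 -> G
Bits 00 -> F


Decoded message: FFGF


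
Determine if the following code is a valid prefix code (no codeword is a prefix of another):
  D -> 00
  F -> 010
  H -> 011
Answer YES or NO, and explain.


Checking each pair (does one codeword prefix another?):
  D='00' vs F='010': no prefix
  D='00' vs H='011': no prefix
  F='010' vs D='00': no prefix
  F='010' vs H='011': no prefix
  H='011' vs D='00': no prefix
  H='011' vs F='010': no prefix
No violation found over all pairs.

YES -- this is a valid prefix code. No codeword is a prefix of any other codeword.


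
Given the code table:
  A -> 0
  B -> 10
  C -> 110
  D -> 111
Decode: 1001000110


Decoding:
10 -> B
0 -> A
10 -> B
0 -> A
0 -> A
110 -> C


Result: BABAAC


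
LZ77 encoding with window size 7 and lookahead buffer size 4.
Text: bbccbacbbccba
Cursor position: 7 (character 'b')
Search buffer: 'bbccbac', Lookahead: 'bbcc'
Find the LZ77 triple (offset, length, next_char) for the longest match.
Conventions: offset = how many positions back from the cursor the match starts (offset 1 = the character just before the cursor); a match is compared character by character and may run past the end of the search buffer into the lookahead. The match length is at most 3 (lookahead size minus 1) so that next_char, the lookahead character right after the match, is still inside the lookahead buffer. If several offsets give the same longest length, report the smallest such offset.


Try each offset into the search buffer:
  offset=1 (pos 6, char 'c'): match length 0
  offset=2 (pos 5, char 'a'): match length 0
  offset=3 (pos 4, char 'b'): match length 1
  offset=4 (pos 3, char 'c'): match length 0
  offset=5 (pos 2, char 'c'): match length 0
  offset=6 (pos 1, char 'b'): match length 1
  offset=7 (pos 0, char 'b'): match length 3
Longest match has length 3 at offset 7.
next_char = character at position 7 + 3 = 10 -> 'c'

Best match: offset=7, length=3 (matching 'bbc' starting at position 0)
LZ77 triple: (7, 3, 'c')


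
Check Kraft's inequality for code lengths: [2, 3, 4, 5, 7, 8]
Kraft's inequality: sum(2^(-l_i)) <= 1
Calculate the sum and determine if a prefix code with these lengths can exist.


Sum = 2^(-2) + 2^(-3) + 2^(-4) + 2^(-5) + 2^(-7) + 2^(-8)
    = 0.25 + 0.125 + 0.0625 + 0.03125 + 0.0078125 + 0.00390625
    = 123/256 = 0.48046875
Since 0.48046875 <= 1, Kraft's inequality IS satisfied.
A prefix code with these lengths CAN exist.

Kraft sum = 0.48046875. Satisfied.


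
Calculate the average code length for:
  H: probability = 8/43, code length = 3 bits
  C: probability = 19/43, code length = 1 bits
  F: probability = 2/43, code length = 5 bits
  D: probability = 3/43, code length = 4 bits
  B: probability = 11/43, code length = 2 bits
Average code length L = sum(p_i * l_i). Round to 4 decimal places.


Weighted contributions p_i * l_i:
  H: (8/43) * 3 = 24/43
  C: (19/43) * 1 = 19/43
  F: (2/43) * 5 = 10/43
  D: (3/43) * 4 = 12/43
  B: (11/43) * 2 = 22/43
Sum = (24 + 19 + 10 + 12 + 22)/43 = 87/43

L = 87/43 = 2.0233 bits/symbol


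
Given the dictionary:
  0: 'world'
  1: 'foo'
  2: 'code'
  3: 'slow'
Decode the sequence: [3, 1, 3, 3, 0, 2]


Look up each index in the dictionary:
  3 -> 'slow'
  1 -> 'foo'
  3 -> 'slow'
  3 -> 'slow'
  0 -> 'world'
  2 -> 'code'

Decoded: "slow foo slow slow world code"


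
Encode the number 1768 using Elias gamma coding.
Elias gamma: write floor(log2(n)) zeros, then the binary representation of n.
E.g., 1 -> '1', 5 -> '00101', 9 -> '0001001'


num_bits = floor(log2(1768)) + 1 = 11
leading_zeros = num_bits - 1 = 10
binary(1768) = 11011101000

Elias gamma(1768) = '0000000000' + '11011101000' = 000000000011011101000 (21 bits)


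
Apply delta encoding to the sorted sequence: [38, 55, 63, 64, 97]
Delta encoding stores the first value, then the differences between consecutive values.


First value: 38
Deltas:
  55 - 38 = 17
  63 - 55 = 8
  64 - 63 = 1
  97 - 64 = 33


Delta encoded: [38, 17, 8, 1, 33]


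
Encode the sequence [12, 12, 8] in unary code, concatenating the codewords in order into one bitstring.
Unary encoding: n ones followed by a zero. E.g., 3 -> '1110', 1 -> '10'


Encode each number as n ones followed by a terminating 0:
  12 -> 1111111111110 (13 bits)
  12 -> 1111111111110 (13 bits)
  8 -> 111111110 (9 bits)
Total length = 13 + 13 + 9 = 35 bits.

Unary([12, 12, 8]) = 11111111111101111111111110111111110 (35 bits)


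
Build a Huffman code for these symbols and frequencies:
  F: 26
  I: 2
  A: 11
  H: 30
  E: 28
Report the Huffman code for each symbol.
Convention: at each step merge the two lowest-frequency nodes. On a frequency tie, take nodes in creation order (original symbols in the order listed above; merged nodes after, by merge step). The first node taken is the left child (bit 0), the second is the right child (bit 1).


Huffman tree construction:
Step 1: Merge I(2) + A(11) = 13
Step 2: Merge (I+A)(13) + F(26) = 39
Step 3: Merge E(28) + H(30) = 58
Step 4: Merge ((I+A)+F)(39) + (E+H)(58) = 97
Read each symbol's code off the tree from the root (left child = 0, right child = 1).

Codes:
  F: 01 (length 2)
  I: 000 (length 3)
  A: 001 (length 3)
  H: 11 (length 2)
  E: 10 (length 2)
Average code length: 207/97 = 2.1340 bits/symbol


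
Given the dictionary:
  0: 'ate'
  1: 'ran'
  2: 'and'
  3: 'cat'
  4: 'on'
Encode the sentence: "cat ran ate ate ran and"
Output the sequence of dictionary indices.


Look up each word in the dictionary:
  'cat' -> 3
  'ran' -> 1
  'ate' -> 0
  'ate' -> 0
  'ran' -> 1
  'and' -> 2

Encoded: [3, 1, 0, 0, 1, 2]


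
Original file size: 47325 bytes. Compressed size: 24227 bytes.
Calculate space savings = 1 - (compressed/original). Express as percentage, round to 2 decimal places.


ratio = compressed/original = 24227/47325 = 0.511928
savings = 1 - ratio = 1 - 0.511928 = 0.488072
as a percentage: 0.488072 * 100 = 48.81%

Space savings = 1 - 24227/47325 = 48.81%


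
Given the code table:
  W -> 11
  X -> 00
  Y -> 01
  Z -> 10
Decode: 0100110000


Decoding:
01 -> Y
00 -> X
11 -> W
00 -> X
00 -> X


Result: YXWXX


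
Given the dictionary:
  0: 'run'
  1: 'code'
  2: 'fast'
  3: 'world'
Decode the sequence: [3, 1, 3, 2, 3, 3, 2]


Look up each index in the dictionary:
  3 -> 'world'
  1 -> 'code'
  3 -> 'world'
  2 -> 'fast'
  3 -> 'world'
  3 -> 'world'
  2 -> 'fast'

Decoded: "world code world fast world world fast"


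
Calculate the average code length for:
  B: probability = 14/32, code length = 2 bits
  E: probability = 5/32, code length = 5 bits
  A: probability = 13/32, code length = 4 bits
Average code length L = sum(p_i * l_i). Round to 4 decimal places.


Weighted contributions p_i * l_i:
  B: (14/32) * 2 = 28/32
  E: (5/32) * 5 = 25/32
  A: (13/32) * 4 = 52/32
Sum = (28 + 25 + 52)/32 = 105/32

L = 105/32 = 3.2813 bits/symbol


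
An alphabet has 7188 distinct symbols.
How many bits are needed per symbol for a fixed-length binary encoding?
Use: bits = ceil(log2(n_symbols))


log2(7188) = 12.8114
Bracket: 2^12 = 4096 < 7188 <= 2^13 = 8192
So ceil(log2(7188)) = 13

bits = ceil(log2(7188)) = ceil(12.8114) = 13 bits


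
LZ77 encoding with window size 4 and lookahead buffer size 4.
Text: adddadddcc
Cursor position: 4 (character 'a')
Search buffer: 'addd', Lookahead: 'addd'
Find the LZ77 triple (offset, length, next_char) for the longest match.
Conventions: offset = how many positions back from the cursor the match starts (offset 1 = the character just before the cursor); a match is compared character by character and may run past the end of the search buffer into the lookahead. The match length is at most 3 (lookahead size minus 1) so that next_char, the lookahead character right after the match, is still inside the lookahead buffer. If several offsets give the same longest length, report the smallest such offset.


Try each offset into the search buffer:
  offset=1 (pos 3, char 'd'): match length 0
  offset=2 (pos 2, char 'd'): match length 0
  offset=3 (pos 1, char 'd'): match length 0
  offset=4 (pos 0, char 'a'): match length 3
Longest match has length 3 at offset 4.
next_char = character at position 4 + 3 = 7 -> 'd'

Best match: offset=4, length=3 (matching 'add' starting at position 0)
LZ77 triple: (4, 3, 'd')


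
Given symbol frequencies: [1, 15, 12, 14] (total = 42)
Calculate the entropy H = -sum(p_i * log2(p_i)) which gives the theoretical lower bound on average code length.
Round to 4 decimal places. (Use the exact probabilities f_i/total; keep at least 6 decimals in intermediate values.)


Per-symbol terms -p_i * log2(p_i) with p_i = f_i/42:
  p = 1/42 = 0.023810: log2(p) = -5.392317, -p*log2(p) = 0.128389
  p = 15/42 = 0.357143: log2(p) = -1.485427, -p*log2(p) = 0.530510
  p = 12/42 = 0.285714: log2(p) = -1.807355, -p*log2(p) = 0.516387
  p = 14/42 = 0.333333: log2(p) = -1.584963, -p*log2(p) = 0.528321
H = 0.128389 + 0.530510 + 0.516387 + 0.528321 = 1.703607

H = 1.7036 bits/symbol


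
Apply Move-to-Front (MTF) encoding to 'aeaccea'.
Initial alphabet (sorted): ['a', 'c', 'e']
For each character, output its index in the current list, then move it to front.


MTF encoding:
'a': index 0 in ['a', 'c', 'e'] -> ['a', 'c', 'e']
'e': index 2 in ['a', 'c', 'e'] -> ['e', 'a', 'c']
'a': index 1 in ['e', 'a', 'c'] -> ['a', 'e', 'c']
'c': index 2 in ['a', 'e', 'c'] -> ['c', 'a', 'e']
'c': index 0 in ['c', 'a', 'e'] -> ['c', 'a', 'e']
'e': index 2 in ['c', 'a', 'e'] -> ['e', 'c', 'a']
'a': index 2 in ['e', 'c', 'a'] -> ['a', 'e', 'c']


Output: [0, 2, 1, 2, 0, 2, 2]


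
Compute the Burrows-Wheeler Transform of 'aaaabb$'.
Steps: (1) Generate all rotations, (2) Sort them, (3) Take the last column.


Rotations (sorted):
  0: $aaaabb -> last char: b
  1: aaaabb$ -> last char: $
  2: aaabb$a -> last char: a
  3: aabb$aa -> last char: a
  4: abb$aaa -> last char: a
  5: b$aaaab -> last char: b
  6: bb$aaaa -> last char: a


BWT = b$aaaba


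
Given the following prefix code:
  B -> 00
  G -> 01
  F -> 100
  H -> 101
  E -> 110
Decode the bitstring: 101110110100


Decoding step by step:
Bits 101 -> H
Bits 110 -> E
Bits 110 -> E
Bits 100 -> F


Decoded message: HEEF


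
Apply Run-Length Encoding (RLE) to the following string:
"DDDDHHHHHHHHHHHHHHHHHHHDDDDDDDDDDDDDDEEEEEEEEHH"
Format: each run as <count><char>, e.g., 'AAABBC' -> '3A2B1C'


Scanning runs left to right:
  i=0: run of 'D' x 4 -> '4D'
  i=4: run of 'H' x 19 -> '19H'
  i=23: run of 'D' x 14 -> '14D'
  i=37: run of 'E' x 8 -> '8E'
  i=45: run of 'H' x 2 -> '2H'

RLE = 4D19H14D8E2H


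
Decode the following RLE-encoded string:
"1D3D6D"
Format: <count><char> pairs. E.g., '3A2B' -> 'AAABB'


Expanding each <count><char> pair:
  1D -> 'D'
  3D -> 'DDD'
  6D -> 'DDDDDD'

Decoded = DDDDDDDDDD


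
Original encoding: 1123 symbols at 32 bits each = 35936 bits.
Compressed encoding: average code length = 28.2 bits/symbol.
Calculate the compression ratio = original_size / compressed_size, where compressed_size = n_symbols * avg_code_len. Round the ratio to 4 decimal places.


original_size = n_symbols * orig_bits = 1123 * 32 = 35936 bits
compressed_size = n_symbols * avg_code_len = 1123 * 28.2 = 31668.6 bits
ratio = original_size / compressed_size = 35936 / 31668.6 = 1.1348

Compression ratio = 1.1348


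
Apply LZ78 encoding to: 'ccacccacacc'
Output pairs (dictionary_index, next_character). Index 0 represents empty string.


LZ78 encoding steps:
Dictionary: {0: ''}
Step 1: w='' (idx 0), next='c' -> output (0, 'c'), add 'c' as idx 1
Step 2: w='c' (idx 1), next='a' -> output (1, 'a'), add 'ca' as idx 2
Step 3: w='c' (idx 1), next='c' -> output (1, 'c'), add 'cc' as idx 3
Step 4: w='ca' (idx 2), next='c' -> output (2, 'c'), add 'cac' as idx 4
Step 5: w='' (idx 0), next='a' -> output (0, 'a'), add 'a' as idx 5
Step 6: w='cc' (idx 3), end of input -> output (3, '')


Encoded: [(0, 'c'), (1, 'a'), (1, 'c'), (2, 'c'), (0, 'a'), (3, '')]


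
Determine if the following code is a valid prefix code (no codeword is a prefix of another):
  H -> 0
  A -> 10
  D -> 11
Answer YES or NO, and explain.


Checking each pair (does one codeword prefix another?):
  H='0' vs A='10': no prefix
  H='0' vs D='11': no prefix
  A='10' vs H='0': no prefix
  A='10' vs D='11': no prefix
  D='11' vs H='0': no prefix
  D='11' vs A='10': no prefix
No violation found over all pairs.

YES -- this is a valid prefix code. No codeword is a prefix of any other codeword.


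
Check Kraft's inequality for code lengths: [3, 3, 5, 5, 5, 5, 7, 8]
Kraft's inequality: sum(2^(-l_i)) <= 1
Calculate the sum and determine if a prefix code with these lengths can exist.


Sum = 2^(-3) + 2^(-3) + 2^(-5) + 2^(-5) + 2^(-5) + 2^(-5) + 2^(-7) + 2^(-8)
    = 0.125 + 0.125 + 0.03125 + 0.03125 + 0.03125 + 0.03125 + 0.0078125 + 0.00390625
    = 99/256 = 0.38671875
Since 0.38671875 <= 1, Kraft's inequality IS satisfied.
A prefix code with these lengths CAN exist.

Kraft sum = 0.38671875. Satisfied.


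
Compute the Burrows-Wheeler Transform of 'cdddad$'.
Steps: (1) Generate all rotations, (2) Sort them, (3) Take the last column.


Rotations (sorted):
  0: $cdddad -> last char: d
  1: ad$cddd -> last char: d
  2: cdddad$ -> last char: $
  3: d$cddda -> last char: a
  4: dad$cdd -> last char: d
  5: ddad$cd -> last char: d
  6: dddad$c -> last char: c


BWT = dd$addc


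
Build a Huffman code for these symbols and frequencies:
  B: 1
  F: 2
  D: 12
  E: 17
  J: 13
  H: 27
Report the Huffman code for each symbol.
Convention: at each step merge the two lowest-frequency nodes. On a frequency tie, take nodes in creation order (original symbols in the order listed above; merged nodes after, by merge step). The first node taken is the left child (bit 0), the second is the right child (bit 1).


Huffman tree construction:
Step 1: Merge B(1) + F(2) = 3
Step 2: Merge (B+F)(3) + D(12) = 15
Step 3: Merge J(13) + ((B+F)+D)(15) = 28
Step 4: Merge E(17) + H(27) = 44
Step 5: Merge (J+((B+F)+D))(28) + (E+H)(44) = 72
Read each symbol's code off the tree from the root (left child = 0, right child = 1).

Codes:
  B: 0100 (length 4)
  F: 0101 (length 4)
  D: 011 (length 3)
  E: 10 (length 2)
  J: 00 (length 2)
  H: 11 (length 2)
Average code length: 162/72 = 2.2500 bits/symbol
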